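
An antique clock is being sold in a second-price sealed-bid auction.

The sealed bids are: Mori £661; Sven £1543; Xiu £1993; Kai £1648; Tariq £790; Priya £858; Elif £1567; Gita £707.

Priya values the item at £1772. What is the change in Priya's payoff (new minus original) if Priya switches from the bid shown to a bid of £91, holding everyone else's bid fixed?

£0

The highest bid among the other bidders is £1993; Priya's bid doesn't change that.
Original bid £858: Priya is not highest (top rival bid is £1993); payoff £0.
Alternative bid £91: Priya is not highest (top rival bid is £1993); payoff £0.
Change in payoff = £0 − (£0) = £0.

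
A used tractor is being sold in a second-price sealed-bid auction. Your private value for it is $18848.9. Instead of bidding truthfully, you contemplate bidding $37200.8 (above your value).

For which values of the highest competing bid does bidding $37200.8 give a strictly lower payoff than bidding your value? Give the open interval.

($18848.9, $37200.8)

If the competing bid is below $18848.9, both bids win at the same price — no difference.
If it is above $37200.8, both bids lose — no difference.
If it lies strictly between $18848.9 and $37200.8, bidding your value loses (payoff 0) while bidding $37200.8 wins at a price above your value (payoff negative).
So the deviation strictly hurts on the open interval ($18848.9, $37200.8).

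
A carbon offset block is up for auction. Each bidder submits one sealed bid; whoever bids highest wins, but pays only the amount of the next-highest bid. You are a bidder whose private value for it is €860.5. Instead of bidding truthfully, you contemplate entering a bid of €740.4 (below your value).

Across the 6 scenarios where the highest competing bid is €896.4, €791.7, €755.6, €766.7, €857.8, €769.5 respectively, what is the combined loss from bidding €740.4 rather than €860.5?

The deviation costs you only when the competing bid falls strictly between €740.4 and €860.5; elsewhere both bids give the same outcome.
€896.4: outcomes coincide → loss €0.
€791.7: truthful payoff €68.8, deviation payoff €0 → loss €68.8.
€755.6: truthful payoff €104.9, deviation payoff €0 → loss €104.9.
€766.7: truthful payoff €93.8, deviation payoff €0 → loss €93.8.
€857.8: truthful payoff €2.7, deviation payoff €0 → loss €2.7.
€769.5: truthful payoff €91, deviation payoff €0 → loss €91.
Total loss = €68.8 + €104.9 + €93.8 + €2.7 + €91 = €361.2.
Truthful bidding weakly dominates here: raising your bid can only win items priced above your value, and lowering it can only forfeit items priced below.

€361.2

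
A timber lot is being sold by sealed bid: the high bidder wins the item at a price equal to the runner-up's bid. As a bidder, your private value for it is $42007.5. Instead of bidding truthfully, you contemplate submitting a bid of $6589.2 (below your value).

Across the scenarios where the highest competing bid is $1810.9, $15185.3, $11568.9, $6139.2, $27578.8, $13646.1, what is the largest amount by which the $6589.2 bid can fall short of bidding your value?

$30438.6

$1810.9: same outcome either way → loss $0.
$15185.3: truthful gives $26822.2, deviation gives $0 → loss $26822.2.
$11568.9: truthful gives $30438.6, deviation gives $0 → loss $30438.6.
$6139.2: same outcome either way → loss $0.
$27578.8: truthful gives $14428.7, deviation gives $0 → loss $14428.7.
$13646.1: truthful gives $28361.4, deviation gives $0 → loss $28361.4.
Maximum loss: $30438.6.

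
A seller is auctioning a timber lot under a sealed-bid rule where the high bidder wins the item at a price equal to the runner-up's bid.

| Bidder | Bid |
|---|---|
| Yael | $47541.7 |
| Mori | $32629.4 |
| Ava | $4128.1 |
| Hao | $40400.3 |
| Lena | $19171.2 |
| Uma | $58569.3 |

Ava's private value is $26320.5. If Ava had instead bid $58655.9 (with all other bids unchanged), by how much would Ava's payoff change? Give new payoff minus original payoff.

The highest bid among the other bidders is $58569.3; Ava's bid doesn't change that.
Original bid $4128.1: Ava is not highest (top rival bid is $58569.3); payoff $0.
Alternative bid $58655.9: Ava is highest, pays the top rival bid $58569.3; payoff $26320.5 − $58569.3 = −$32248.8.
Change in payoff = −$32248.8 − ($0) = −$32248.8.

−$32248.8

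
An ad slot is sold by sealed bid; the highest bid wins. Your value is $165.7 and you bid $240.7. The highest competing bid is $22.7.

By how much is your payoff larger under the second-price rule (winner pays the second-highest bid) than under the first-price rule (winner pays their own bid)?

You have the highest bid, so you win under either rule.
Second-price: pay $22.7 → payoff $143.
First-price: pay your own bid $240.7 → payoff −$75.
Difference = $143 − (−$75) = $218.

$218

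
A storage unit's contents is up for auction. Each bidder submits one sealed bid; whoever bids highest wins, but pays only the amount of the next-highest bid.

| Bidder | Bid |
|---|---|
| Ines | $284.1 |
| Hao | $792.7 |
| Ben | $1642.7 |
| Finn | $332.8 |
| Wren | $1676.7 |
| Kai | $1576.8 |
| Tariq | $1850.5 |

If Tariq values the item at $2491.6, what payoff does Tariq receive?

Highest bid: Tariq at $1850.5, so Tariq wins.
Second-highest bid: Wren at $1676.7 — that is the price the winner pays.
Tariq's payoff = value − price = $2491.6 − $1676.7 = $814.9.

$814.9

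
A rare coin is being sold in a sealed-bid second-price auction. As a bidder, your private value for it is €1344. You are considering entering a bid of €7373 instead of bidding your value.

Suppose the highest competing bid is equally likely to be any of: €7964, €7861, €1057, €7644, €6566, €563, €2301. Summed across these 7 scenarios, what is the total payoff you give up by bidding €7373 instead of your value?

The deviation costs you only when the competing bid falls strictly between €1344 and €7373; elsewhere both bids give the same outcome.
€7964: outcomes coincide → loss €0.
€7861: outcomes coincide → loss €0.
€1057: outcomes coincide → loss €0.
€7644: outcomes coincide → loss €0.
€6566: truthful payoff €0, deviation payoff −€5222 → loss €5222.
€563: outcomes coincide → loss €0.
€2301: truthful payoff €0, deviation payoff −€957 → loss €957.
Total loss = €5222 + €957 = €6179.
Because the price is fixed by the runner-up's bid, deviating from your value can only change a good outcome into a bad one — never the reverse.

€6179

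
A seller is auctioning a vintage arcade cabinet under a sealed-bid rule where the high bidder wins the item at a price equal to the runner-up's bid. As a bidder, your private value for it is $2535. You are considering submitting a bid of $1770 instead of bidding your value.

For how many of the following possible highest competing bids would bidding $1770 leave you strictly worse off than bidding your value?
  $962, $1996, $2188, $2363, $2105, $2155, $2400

6

The deviation hurts exactly when the highest competing bid lies strictly between $1770 and $2535 — underbidding then forfeits a profitable win.
$962: below both → same outcome either way.
$1996: inside the interval → strictly worse (loss $539).
$2188: inside the interval → strictly worse (loss $347).
$2363: inside the interval → strictly worse (loss $172).
$2105: inside the interval → strictly worse (loss $430).
$2155: inside the interval → strictly worse (loss $380).
$2400: inside the interval → strictly worse (loss $135).
Count: 6.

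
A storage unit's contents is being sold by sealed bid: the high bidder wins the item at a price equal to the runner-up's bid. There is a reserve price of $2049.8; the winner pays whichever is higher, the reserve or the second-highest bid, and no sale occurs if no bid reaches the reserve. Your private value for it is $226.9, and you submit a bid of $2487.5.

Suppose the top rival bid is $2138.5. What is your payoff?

Your bid $2487.5 is the highest and exceeds the reserve.
Price = max(second-highest bid, reserve) = max($2138.5, $2049.8) = $2138.5.
Payoff = $226.9 − $2138.5 = −$1911.6.

−$1911.6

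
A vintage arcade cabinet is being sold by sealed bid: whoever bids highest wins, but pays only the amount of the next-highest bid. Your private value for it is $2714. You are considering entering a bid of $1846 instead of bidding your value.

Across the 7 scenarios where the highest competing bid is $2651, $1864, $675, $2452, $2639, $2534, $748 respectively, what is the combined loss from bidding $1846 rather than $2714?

$1430

The deviation costs you only when the competing bid falls strictly between $1846 and $2714; elsewhere both bids give the same outcome.
$2651: truthful payoff $63, deviation payoff $0 → loss $63.
$1864: truthful payoff $850, deviation payoff $0 → loss $850.
$675: outcomes coincide → loss $0.
$2452: truthful payoff $262, deviation payoff $0 → loss $262.
$2639: truthful payoff $75, deviation payoff $0 → loss $75.
$2534: truthful payoff $180, deviation payoff $0 → loss $180.
$748: outcomes coincide → loss $0.
Total loss = $63 + $850 + $262 + $75 + $180 = $1430.
Because the price is fixed by the runner-up's bid, deviating from your value can only change a good outcome into a bad one — never the reverse.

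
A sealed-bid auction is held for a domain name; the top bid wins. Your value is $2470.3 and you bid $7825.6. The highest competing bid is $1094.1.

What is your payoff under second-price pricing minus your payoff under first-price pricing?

You have the highest bid, so you win under either rule.
Second-price: pay $1094.1 → payoff $1376.2.
First-price: pay your own bid $7825.6 → payoff −$5355.3.
Difference = $1376.2 − (−$5355.3) = $6731.5.

$6731.5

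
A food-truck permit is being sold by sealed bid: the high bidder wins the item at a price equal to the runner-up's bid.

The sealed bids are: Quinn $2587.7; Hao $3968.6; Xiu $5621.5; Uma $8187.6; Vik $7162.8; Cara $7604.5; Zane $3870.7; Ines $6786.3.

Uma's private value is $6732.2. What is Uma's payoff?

Highest bid: Uma at $8187.6, so Uma wins.
Second-highest bid: Cara at $7604.5 — that is the price the winner pays.
Uma's payoff = value − price = $6732.2 − $7604.5 = −$872.3.

−$872.3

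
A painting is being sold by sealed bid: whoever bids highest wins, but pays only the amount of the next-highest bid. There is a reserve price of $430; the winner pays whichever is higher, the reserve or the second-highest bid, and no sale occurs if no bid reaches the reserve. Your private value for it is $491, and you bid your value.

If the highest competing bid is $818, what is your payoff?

$0

Your bid $491 is below the highest competing bid $818, so you lose. Payoff $0.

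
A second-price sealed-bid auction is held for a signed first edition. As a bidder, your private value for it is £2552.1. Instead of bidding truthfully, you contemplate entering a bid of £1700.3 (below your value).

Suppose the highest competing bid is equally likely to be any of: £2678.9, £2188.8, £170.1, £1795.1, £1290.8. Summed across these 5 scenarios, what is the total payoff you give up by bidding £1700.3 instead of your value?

£1120.3

The deviation costs you only when the competing bid falls strictly between £1700.3 and £2552.1; elsewhere both bids give the same outcome.
£2678.9: outcomes coincide → loss £0.
£2188.8: truthful payoff £363.3, deviation payoff £0 → loss £363.3.
£170.1: outcomes coincide → loss £0.
£1795.1: truthful payoff £757, deviation payoff £0 → loss £757.
£1290.8: outcomes coincide → loss £0.
Total loss = £363.3 + £757 = £1120.3.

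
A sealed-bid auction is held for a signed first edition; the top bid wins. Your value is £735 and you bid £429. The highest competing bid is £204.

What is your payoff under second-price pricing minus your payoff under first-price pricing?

£225

You have the highest bid, so you win under either rule.
Second-price: pay £204 → payoff £531.
First-price: pay your own bid £429 → payoff £306.
Difference = £531 − (£306) = £225.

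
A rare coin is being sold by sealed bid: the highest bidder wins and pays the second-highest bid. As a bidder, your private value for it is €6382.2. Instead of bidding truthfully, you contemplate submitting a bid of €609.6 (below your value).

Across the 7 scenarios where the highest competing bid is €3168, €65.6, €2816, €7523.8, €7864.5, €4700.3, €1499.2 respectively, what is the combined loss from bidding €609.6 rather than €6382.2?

The deviation costs you only when the competing bid falls strictly between €609.6 and €6382.2; elsewhere both bids give the same outcome.
€3168: truthful payoff €3214.2, deviation payoff €0 → loss €3214.2.
€65.6: outcomes coincide → loss €0.
€2816: truthful payoff €3566.2, deviation payoff €0 → loss €3566.2.
€7523.8: outcomes coincide → loss €0.
€7864.5: outcomes coincide → loss €0.
€4700.3: truthful payoff €1681.9, deviation payoff €0 → loss €1681.9.
€1499.2: truthful payoff €4883, deviation payoff €0 → loss €4883.
Total loss = €3214.2 + €3566.2 + €1681.9 + €4883 = €13345.3.
Truthful bidding weakly dominates here: raising your bid can only win items priced above your value, and lowering it can only forfeit items priced below.

€13345.3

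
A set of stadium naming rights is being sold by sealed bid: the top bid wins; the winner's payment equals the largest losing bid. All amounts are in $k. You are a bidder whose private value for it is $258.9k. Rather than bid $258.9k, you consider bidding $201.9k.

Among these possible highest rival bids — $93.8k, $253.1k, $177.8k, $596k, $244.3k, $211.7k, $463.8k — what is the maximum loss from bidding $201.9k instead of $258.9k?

$93.8k: same outcome either way → loss $0k.
$253.1k: truthful gives $5.8k, deviation gives $0k → loss $5.8k.
$177.8k: same outcome either way → loss $0k.
$596k: same outcome either way → loss $0k.
$244.3k: truthful gives $14.6k, deviation gives $0k → loss $14.6k.
$211.7k: truthful gives $47.2k, deviation gives $0k → loss $47.2k.
$463.8k: same outcome either way → loss $0k.
Maximum loss: $47.2k.

$47.2k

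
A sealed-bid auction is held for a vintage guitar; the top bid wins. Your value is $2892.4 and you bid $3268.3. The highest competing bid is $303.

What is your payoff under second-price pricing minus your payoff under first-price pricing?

You have the highest bid, so you win under either rule.
Second-price: pay $303 → payoff $2589.4.
First-price: pay your own bid $3268.3 → payoff −$375.9.
Difference = $2589.4 − (−$375.9) = $2965.3.

$2965.3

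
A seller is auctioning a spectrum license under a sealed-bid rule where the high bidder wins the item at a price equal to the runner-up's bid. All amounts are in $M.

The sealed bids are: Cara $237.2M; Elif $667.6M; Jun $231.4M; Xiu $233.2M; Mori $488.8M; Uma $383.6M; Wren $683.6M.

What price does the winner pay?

$667.6M

Highest bid: Wren at $683.6M, so Wren wins.
Second-highest bid: Elif at $667.6M — that is the price the winner pays.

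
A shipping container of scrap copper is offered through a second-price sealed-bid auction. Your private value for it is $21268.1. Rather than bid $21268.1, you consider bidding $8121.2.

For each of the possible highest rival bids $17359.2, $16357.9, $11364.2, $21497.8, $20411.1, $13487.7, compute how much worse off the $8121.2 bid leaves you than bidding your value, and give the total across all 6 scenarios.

The deviation costs you only when the competing bid falls strictly between $8121.2 and $21268.1; elsewhere both bids give the same outcome.
$17359.2: truthful payoff $3908.9, deviation payoff $0 → loss $3908.9.
$16357.9: truthful payoff $4910.2, deviation payoff $0 → loss $4910.2.
$11364.2: truthful payoff $9903.9, deviation payoff $0 → loss $9903.9.
$21497.8: outcomes coincide → loss $0.
$20411.1: truthful payoff $857, deviation payoff $0 → loss $857.
$13487.7: truthful payoff $7780.4, deviation payoff $0 → loss $7780.4.
Total loss = $3908.9 + $4910.2 + $9903.9 + $857 + $7780.4 = $27360.4.

$27360.4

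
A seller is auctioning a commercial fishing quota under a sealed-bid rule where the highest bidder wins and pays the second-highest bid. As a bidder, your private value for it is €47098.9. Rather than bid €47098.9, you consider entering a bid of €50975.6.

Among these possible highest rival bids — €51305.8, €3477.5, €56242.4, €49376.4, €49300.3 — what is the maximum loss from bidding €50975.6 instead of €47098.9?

€2277.5

€51305.8: same outcome either way → loss €0.
€3477.5: same outcome either way → loss €0.
€56242.4: same outcome either way → loss €0.
€49376.4: truthful gives €0, deviation gives −€2277.5 → loss €2277.5.
€49300.3: truthful gives €0, deviation gives −€2201.4 → loss €2201.4.
Maximum loss: €2277.5.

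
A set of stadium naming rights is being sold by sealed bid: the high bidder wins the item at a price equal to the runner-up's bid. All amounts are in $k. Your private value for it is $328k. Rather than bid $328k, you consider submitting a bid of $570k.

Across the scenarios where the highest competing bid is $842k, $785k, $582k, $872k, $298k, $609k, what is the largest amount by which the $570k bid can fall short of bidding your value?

$0k

$842k: same outcome either way → loss $0k.
$785k: same outcome either way → loss $0k.
$582k: same outcome either way → loss $0k.
$872k: same outcome either way → loss $0k.
$298k: same outcome either way → loss $0k.
$609k: same outcome either way → loss $0k.
Maximum loss: $0k.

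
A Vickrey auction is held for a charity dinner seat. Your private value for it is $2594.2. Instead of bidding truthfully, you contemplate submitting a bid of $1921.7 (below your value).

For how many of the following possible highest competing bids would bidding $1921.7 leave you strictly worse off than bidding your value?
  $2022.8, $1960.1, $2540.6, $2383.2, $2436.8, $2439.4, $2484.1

The deviation hurts exactly when the highest competing bid lies strictly between $1921.7 and $2594.2 — underbidding then forfeits a profitable win.
$2022.8: inside the interval → strictly worse (loss $571.4).
$1960.1: inside the interval → strictly worse (loss $634.1).
$2540.6: inside the interval → strictly worse (loss $53.6).
$2383.2: inside the interval → strictly worse (loss $211).
$2436.8: inside the interval → strictly worse (loss $157.4).
$2439.4: inside the interval → strictly worse (loss $154.8).
$2484.1: inside the interval → strictly worse (loss $110.1).
Count: 7.

7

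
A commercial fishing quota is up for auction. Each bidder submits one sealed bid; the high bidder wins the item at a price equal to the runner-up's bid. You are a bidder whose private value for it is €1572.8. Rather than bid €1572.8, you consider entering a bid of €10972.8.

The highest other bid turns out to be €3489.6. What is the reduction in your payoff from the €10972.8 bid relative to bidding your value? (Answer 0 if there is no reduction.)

Bidding your value €1572.8: you lose (since €1572.8 < €3489.6). Payoff €0.
Bidding €10972.8: you win and pay €3489.6. Payoff €1572.8 − €3489.6 = −€1916.8.
The competing bid €3489.6 lies between your value and your inflated bid, so overbidding wins an item priced above your value.
Loss from deviating = €0 − (−€1916.8) = €1916.8.

€1916.8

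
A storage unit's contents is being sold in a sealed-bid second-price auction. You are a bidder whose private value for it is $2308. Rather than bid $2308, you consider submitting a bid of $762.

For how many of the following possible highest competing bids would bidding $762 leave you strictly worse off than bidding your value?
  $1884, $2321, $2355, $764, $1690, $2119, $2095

5

The deviation hurts exactly when the highest competing bid lies strictly between $762 and $2308 — underbidding then forfeits a profitable win.
$1884: inside the interval → strictly worse (loss $424).
$2321: above both → same outcome either way.
$2355: above both → same outcome either way.
$764: inside the interval → strictly worse (loss $1544).
$1690: inside the interval → strictly worse (loss $618).
$2119: inside the interval → strictly worse (loss $189).
$2095: inside the interval → strictly worse (loss $213).
Count: 5.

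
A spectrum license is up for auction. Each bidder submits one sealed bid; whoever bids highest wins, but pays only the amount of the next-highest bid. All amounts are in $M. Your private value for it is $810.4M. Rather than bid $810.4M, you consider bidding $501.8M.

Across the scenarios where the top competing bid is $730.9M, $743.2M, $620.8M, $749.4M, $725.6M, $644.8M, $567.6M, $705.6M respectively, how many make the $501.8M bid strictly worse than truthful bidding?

8

The deviation hurts exactly when the highest competing bid lies strictly between $501.8M and $810.4M — underbidding then forfeits a profitable win.
$730.9M: inside the interval → strictly worse (loss $79.5M).
$743.2M: inside the interval → strictly worse (loss $67.2M).
$620.8M: inside the interval → strictly worse (loss $189.6M).
$749.4M: inside the interval → strictly worse (loss $61M).
$725.6M: inside the interval → strictly worse (loss $84.8M).
$644.8M: inside the interval → strictly worse (loss $165.6M).
$567.6M: inside the interval → strictly worse (loss $242.8M).
$705.6M: inside the interval → strictly worse (loss $104.8M).
Count: 8.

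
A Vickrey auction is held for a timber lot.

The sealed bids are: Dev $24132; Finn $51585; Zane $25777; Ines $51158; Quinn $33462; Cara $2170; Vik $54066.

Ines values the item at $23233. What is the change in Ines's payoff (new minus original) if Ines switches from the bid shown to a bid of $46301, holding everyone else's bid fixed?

The highest bid among the other bidders is $54066; Ines's bid doesn't change that.
Original bid $51158: Ines is not highest (top rival bid is $54066); payoff $0.
Alternative bid $46301: Ines is not highest (top rival bid is $54066); payoff $0.
Change in payoff = $0 − ($0) = $0.

$0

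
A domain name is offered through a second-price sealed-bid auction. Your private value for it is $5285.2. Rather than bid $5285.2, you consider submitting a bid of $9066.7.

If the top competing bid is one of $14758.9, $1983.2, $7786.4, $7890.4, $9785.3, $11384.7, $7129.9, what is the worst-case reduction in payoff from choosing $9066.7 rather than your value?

$2605.2

$14758.9: same outcome either way → loss $0.
$1983.2: same outcome either way → loss $0.
$7786.4: truthful gives $0, deviation gives −$2501.2 → loss $2501.2.
$7890.4: truthful gives $0, deviation gives −$2605.2 → loss $2605.2.
$9785.3: same outcome either way → loss $0.
$11384.7: same outcome either way → loss $0.
$7129.9: truthful gives $0, deviation gives −$1844.7 → loss $1844.7.
Maximum loss: $2605.2.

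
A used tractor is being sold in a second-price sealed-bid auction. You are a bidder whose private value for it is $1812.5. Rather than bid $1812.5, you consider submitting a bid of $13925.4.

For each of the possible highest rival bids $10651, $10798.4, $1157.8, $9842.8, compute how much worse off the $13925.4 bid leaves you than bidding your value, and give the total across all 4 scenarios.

$25854.7

The deviation costs you only when the competing bid falls strictly between $1812.5 and $13925.4; elsewhere both bids give the same outcome.
$10651: truthful payoff $0, deviation payoff −$8838.5 → loss $8838.5.
$10798.4: truthful payoff $0, deviation payoff −$8985.9 → loss $8985.9.
$1157.8: outcomes coincide → loss $0.
$9842.8: truthful payoff $0, deviation payoff −$8030.3 → loss $8030.3.
Total loss = $8838.5 + $8985.9 + $8030.3 = $25854.7.
Because the price is fixed by the runner-up's bid, deviating from your value can only change a good outcome into a bad one — never the reverse.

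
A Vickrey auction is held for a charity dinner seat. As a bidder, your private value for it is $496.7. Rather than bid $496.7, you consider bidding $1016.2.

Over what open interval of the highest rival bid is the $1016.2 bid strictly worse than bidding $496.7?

($496.7, $1016.2)

If the competing bid is below $496.7, both bids win at the same price — no difference.
If it is above $1016.2, both bids lose — no difference.
If it lies strictly between $496.7 and $1016.2, bidding your value loses (payoff 0) while bidding $1016.2 wins at a price above your value (payoff negative).
So the deviation strictly hurts on the open interval ($496.7, $1016.2).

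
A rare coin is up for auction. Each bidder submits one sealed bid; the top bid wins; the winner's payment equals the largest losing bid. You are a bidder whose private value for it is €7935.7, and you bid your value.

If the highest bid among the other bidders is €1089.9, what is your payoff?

€6845.8

Your bid €7935.7 exceeds the highest competing bid €1089.9, so you win.
In a second-price auction the winner pays the second-highest bid, €1089.9.
Payoff = value − price = €7935.7 − €1089.9 = €6845.8.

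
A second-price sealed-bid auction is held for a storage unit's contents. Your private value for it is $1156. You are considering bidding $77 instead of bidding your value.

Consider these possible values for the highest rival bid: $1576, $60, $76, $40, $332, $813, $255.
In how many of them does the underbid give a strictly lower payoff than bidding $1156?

3

The deviation hurts exactly when the highest competing bid lies strictly between $77 and $1156 — underbidding then forfeits a profitable win.
$1576: above both → same outcome either way.
$60: below both → same outcome either way.
$76: below both → same outcome either way.
$40: below both → same outcome either way.
$332: inside the interval → strictly worse (loss $824).
$813: inside the interval → strictly worse (loss $343).
$255: inside the interval → strictly worse (loss $901).
Count: 3.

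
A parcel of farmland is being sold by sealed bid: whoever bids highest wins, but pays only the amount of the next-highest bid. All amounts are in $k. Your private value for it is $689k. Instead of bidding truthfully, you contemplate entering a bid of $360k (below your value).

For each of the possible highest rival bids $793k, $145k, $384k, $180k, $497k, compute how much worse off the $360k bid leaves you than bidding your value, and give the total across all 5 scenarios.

The deviation costs you only when the competing bid falls strictly between $360k and $689k; elsewhere both bids give the same outcome.
$793k: outcomes coincide → loss $0k.
$145k: outcomes coincide → loss $0k.
$384k: truthful payoff $305k, deviation payoff $0k → loss $305k.
$180k: outcomes coincide → loss $0k.
$497k: truthful payoff $192k, deviation payoff $0k → loss $192k.
Total loss = $305k + $192k = $497k.

$497k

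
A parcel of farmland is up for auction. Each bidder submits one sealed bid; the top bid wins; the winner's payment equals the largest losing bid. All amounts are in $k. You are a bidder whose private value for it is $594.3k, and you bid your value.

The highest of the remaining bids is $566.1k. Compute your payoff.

$28.2k

Your bid $594.3k exceeds the highest competing bid $566.1k, so you win.
In a second-price auction the winner pays the second-highest bid, $566.1k.
Payoff = value − price = $594.3k − $566.1k = $28.2k.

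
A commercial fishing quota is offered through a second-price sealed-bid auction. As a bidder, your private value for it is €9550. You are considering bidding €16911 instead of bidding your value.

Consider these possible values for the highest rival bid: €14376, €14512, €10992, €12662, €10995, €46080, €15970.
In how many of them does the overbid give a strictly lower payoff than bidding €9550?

6

The deviation hurts exactly when the highest competing bid lies strictly between €9550 and €16911 — overbidding then wins at a price above your value.
€14376: inside the interval → strictly worse (loss €4826).
€14512: inside the interval → strictly worse (loss €4962).
€10992: inside the interval → strictly worse (loss €1442).
€12662: inside the interval → strictly worse (loss €3112).
€10995: inside the interval → strictly worse (loss €1445).
€46080: above both → same outcome either way.
€15970: inside the interval → strictly worse (loss €6420).
Count: 6.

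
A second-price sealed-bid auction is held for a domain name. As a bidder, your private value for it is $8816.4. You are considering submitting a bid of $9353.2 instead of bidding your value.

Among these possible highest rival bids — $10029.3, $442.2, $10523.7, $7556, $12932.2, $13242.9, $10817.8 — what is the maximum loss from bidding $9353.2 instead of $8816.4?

$0

$10029.3: same outcome either way → loss $0.
$442.2: same outcome either way → loss $0.
$10523.7: same outcome either way → loss $0.
$7556: same outcome either way → loss $0.
$12932.2: same outcome either way → loss $0.
$13242.9: same outcome either way → loss $0.
$10817.8: same outcome either way → loss $0.
Maximum loss: $0.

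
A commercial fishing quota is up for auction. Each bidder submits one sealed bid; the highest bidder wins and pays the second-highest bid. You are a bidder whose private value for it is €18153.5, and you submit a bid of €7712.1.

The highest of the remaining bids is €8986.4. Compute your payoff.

€0

Your bid €7712.1 is below the highest competing bid €8986.4, so you lose.
A losing bidder pays nothing and receives nothing: payoff = €0.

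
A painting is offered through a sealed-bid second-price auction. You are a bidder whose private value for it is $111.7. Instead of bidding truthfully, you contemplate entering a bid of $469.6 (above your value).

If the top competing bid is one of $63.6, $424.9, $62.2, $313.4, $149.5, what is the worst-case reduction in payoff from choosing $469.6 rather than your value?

$63.6: same outcome either way → loss $0.
$424.9: truthful gives $0, deviation gives −$313.2 → loss $313.2.
$62.2: same outcome either way → loss $0.
$313.4: truthful gives $0, deviation gives −$201.7 → loss $201.7.
$149.5: truthful gives $0, deviation gives −$37.8 → loss $37.8.
Maximum loss: $313.2.

$313.2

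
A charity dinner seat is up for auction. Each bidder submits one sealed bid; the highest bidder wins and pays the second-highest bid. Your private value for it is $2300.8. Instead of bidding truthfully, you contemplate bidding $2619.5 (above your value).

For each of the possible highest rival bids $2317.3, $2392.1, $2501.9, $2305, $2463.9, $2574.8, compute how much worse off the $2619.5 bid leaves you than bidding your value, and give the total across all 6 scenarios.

The deviation costs you only when the competing bid falls strictly between $2300.8 and $2619.5; elsewhere both bids give the same outcome.
$2317.3: truthful payoff $0, deviation payoff −$16.5 → loss $16.5.
$2392.1: truthful payoff $0, deviation payoff −$91.3 → loss $91.3.
$2501.9: truthful payoff $0, deviation payoff −$201.1 → loss $201.1.
$2305: truthful payoff $0, deviation payoff −$4.2 → loss $4.2.
$2463.9: truthful payoff $0, deviation payoff −$163.1 → loss $163.1.
$2574.8: truthful payoff $0, deviation payoff −$274 → loss $274.
Total loss = $16.5 + $91.3 + $201.1 + $4.2 + $163.1 + $274 = $750.2.

$750.2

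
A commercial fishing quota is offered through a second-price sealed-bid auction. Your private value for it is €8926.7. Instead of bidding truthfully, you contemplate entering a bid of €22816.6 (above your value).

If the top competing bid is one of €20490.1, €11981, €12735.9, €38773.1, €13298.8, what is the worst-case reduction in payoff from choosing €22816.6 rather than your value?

€20490.1: truthful gives €0, deviation gives −€11563.4 → loss €11563.4.
€11981: truthful gives €0, deviation gives −€3054.3 → loss €3054.3.
€12735.9: truthful gives €0, deviation gives −€3809.2 → loss €3809.2.
€38773.1: same outcome either way → loss €0.
€13298.8: truthful gives €0, deviation gives −€4372.1 → loss €4372.1.
Maximum loss: €11563.4.

€11563.4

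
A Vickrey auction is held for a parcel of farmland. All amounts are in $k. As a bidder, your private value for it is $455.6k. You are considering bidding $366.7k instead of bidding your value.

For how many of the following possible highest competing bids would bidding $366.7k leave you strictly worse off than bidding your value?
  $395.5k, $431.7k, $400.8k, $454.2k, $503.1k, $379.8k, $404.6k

The deviation hurts exactly when the highest competing bid lies strictly between $366.7k and $455.6k — underbidding then forfeits a profitable win.
$395.5k: inside the interval → strictly worse (loss $60.1k).
$431.7k: inside the interval → strictly worse (loss $23.9k).
$400.8k: inside the interval → strictly worse (loss $54.8k).
$454.2k: inside the interval → strictly worse (loss $1.4k).
$503.1k: above both → same outcome either way.
$379.8k: inside the interval → strictly worse (loss $75.8k).
$404.6k: inside the interval → strictly worse (loss $51k).
Count: 6.

6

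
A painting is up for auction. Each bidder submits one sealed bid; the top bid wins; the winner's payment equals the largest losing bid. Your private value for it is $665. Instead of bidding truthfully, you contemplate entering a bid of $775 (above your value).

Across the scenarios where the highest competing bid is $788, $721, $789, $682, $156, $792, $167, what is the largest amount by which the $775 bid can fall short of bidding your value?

$56

$788: same outcome either way → loss $0.
$721: truthful gives $0, deviation gives −$56 → loss $56.
$789: same outcome either way → loss $0.
$682: truthful gives $0, deviation gives −$17 → loss $17.
$156: same outcome either way → loss $0.
$792: same outcome either way → loss $0.
$167: same outcome either way → loss $0.
Maximum loss: $56.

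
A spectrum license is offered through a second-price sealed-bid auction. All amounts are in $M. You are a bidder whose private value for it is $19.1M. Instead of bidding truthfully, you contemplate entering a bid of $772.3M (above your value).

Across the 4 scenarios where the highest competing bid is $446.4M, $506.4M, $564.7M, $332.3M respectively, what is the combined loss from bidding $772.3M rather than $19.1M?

The deviation costs you only when the competing bid falls strictly between $19.1M and $772.3M; elsewhere both bids give the same outcome.
$446.4M: truthful payoff $0M, deviation payoff −$427.3M → loss $427.3M.
$506.4M: truthful payoff $0M, deviation payoff −$487.3M → loss $487.3M.
$564.7M: truthful payoff $0M, deviation payoff −$545.6M → loss $545.6M.
$332.3M: truthful payoff $0M, deviation payoff −$313.2M → loss $313.2M.
Total loss = $427.3M + $487.3M + $545.6M + $313.2M = $1773.4M.

$1773.4M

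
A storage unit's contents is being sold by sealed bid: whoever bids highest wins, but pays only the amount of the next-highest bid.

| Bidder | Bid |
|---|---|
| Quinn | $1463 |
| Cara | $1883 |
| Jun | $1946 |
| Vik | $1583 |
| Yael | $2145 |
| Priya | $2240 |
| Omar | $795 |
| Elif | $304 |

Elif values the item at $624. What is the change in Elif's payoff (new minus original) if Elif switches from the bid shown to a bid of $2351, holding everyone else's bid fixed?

−$1616

The highest bid among the other bidders is $2240; Elif's bid doesn't change that.
Original bid $304: Elif is not highest (top rival bid is $2240); payoff $0.
Alternative bid $2351: Elif is highest, pays the top rival bid $2240; payoff $624 − $2240 = −$1616.
Change in payoff = −$1616 − ($0) = −$1616.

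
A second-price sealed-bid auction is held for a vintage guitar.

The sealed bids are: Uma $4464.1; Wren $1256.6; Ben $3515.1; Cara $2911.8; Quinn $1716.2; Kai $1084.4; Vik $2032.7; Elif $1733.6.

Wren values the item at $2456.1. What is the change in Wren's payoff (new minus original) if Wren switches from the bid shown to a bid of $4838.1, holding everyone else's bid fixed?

−$2008

The highest bid among the other bidders is $4464.1; Wren's bid doesn't change that.
Original bid $1256.6: Wren is not highest (top rival bid is $4464.1); payoff $0.
Alternative bid $4838.1: Wren is highest, pays the top rival bid $4464.1; payoff $2456.1 − $4464.1 = −$2008.
Change in payoff = −$2008 − ($0) = −$2008.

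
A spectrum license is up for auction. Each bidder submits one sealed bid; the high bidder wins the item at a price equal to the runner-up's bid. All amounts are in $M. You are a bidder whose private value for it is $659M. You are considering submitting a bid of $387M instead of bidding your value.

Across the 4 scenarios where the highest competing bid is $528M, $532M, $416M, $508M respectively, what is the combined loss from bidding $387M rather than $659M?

The deviation costs you only when the competing bid falls strictly between $387M and $659M; elsewhere both bids give the same outcome.
$528M: truthful payoff $131M, deviation payoff $0M → loss $131M.
$532M: truthful payoff $127M, deviation payoff $0M → loss $127M.
$416M: truthful payoff $243M, deviation payoff $0M → loss $243M.
$508M: truthful payoff $151M, deviation payoff $0M → loss $151M.
Total loss = $131M + $127M + $243M + $151M = $652M.

$652M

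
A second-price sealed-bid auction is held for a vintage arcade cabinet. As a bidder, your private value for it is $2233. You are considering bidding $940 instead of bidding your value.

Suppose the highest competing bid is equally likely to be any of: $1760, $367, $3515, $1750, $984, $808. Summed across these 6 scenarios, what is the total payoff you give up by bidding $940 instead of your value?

The deviation costs you only when the competing bid falls strictly between $940 and $2233; elsewhere both bids give the same outcome.
$1760: truthful payoff $473, deviation payoff $0 → loss $473.
$367: outcomes coincide → loss $0.
$3515: outcomes coincide → loss $0.
$1750: truthful payoff $483, deviation payoff $0 → loss $483.
$984: truthful payoff $1249, deviation payoff $0 → loss $1249.
$808: outcomes coincide → loss $0.
Total loss = $473 + $483 + $1249 = $2205.

$2205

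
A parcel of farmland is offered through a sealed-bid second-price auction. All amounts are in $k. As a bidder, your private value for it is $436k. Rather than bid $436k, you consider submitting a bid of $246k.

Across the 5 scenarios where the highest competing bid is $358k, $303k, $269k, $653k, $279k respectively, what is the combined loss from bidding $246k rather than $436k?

The deviation costs you only when the competing bid falls strictly between $246k and $436k; elsewhere both bids give the same outcome.
$358k: truthful payoff $78k, deviation payoff $0k → loss $78k.
$303k: truthful payoff $133k, deviation payoff $0k → loss $133k.
$269k: truthful payoff $167k, deviation payoff $0k → loss $167k.
$653k: outcomes coincide → loss $0k.
$279k: truthful payoff $157k, deviation payoff $0k → loss $157k.
Total loss = $78k + $133k + $167k + $157k = $535k.

$535k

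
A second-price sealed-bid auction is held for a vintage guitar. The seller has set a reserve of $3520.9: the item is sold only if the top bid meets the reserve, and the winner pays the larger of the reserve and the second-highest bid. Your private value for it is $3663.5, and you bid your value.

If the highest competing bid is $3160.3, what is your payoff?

Your bid $3663.5 is the highest and exceeds the reserve.
Price = max(second-highest bid, reserve) = max($3160.3, $3520.9) = $3520.9.
Payoff = $3663.5 − $3520.9 = $142.6.

$142.6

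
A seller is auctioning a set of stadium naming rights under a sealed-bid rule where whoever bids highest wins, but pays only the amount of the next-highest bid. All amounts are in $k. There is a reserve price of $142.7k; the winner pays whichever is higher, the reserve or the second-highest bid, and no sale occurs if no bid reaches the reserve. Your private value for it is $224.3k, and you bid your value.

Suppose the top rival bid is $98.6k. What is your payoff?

Your bid $224.3k is the highest and exceeds the reserve.
Price = max(second-highest bid, reserve) = max($98.6k, $142.7k) = $142.7k.
Payoff = $224.3k − $142.7k = $81.6k.

$81.6k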